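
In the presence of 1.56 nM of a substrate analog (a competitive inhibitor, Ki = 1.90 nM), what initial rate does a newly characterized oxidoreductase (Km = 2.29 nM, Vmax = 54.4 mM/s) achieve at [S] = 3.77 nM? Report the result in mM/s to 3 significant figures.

25.8 mM/s

α = 1 + [I]/Ki = 1 + 1.56/1.90 = 1.821.
For a competitive inhibitor, Vmax is unchanged and the apparent Km becomes α·Km: Km,app = 4.17 nM, Vmax,app = 54.4 mM/s.
v = Vmax,app·[S]/(Km,app + [S]) = 54.4 × 3.77/(4.17 + 3.77) = 25.8 mM/s.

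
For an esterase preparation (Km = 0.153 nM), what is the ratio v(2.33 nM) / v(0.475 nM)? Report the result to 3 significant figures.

1.24

The fractional saturations are [S]/(Km+[S]) = 0.475/0.6280 = 0.7564 and 2.33/2.483 = 0.9384.
v₂/v₁ is just their ratio: 0.9384/0.7564 = 1.24.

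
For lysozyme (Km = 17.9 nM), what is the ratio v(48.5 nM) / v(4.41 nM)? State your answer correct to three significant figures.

Since Vmax cancels, v₂/v₁ = [S]₂(Km+[S]₁) / [S]₁(Km+[S]₂).
= 48.5×(17.9+4.41) / (4.41×(17.9+48.5)) = 1082/292.8 = 3.70.

3.70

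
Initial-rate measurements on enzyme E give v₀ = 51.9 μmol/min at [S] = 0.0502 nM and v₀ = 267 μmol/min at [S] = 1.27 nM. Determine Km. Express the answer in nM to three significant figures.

In reciprocal form, 1/v = (Km/Vmax)·(1/[S]) + 1/Vmax. The two points give (1/[S], 1/v) = (19.92, 0.01927) and (0.7874, 0.003745).
Slope = (0.01927 − 0.003745)/(19.92 − 0.7874) = 0.0008113; intercept = 0.01927 − 0.0008113×19.92 = 0.003107.
Vmax = 1/intercept = 322 μmol/min; Km = slope × Vmax = 0.0008113 × 322 = 0.261 nM.

0.261 nM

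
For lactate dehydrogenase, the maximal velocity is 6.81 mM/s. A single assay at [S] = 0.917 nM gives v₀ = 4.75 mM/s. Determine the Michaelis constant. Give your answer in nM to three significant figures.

From v = Vmax[S]/(Km+[S]), Km = [S](Vmax − v)/v.
Km = 0.917 × (6.81 − 4.75) / 4.75 = 1.889/4.75 = 0.398 nM.

0.398 nM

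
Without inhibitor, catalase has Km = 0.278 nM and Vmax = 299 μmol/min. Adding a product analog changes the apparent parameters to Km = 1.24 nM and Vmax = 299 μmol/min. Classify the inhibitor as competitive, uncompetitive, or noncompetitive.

Km increases (0.278 → 1.24 nM) while Vmax is unchanged — the hallmark of competitive inhibition.

competitive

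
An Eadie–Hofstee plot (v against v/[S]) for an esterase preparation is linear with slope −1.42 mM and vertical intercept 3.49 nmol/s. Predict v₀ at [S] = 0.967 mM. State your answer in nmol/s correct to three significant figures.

1.41 nmol/s

In the Eadie–Hofstee form v = Vmax − Km·(v/[S]), the slope is −Km and the intercept is Vmax, so Km = 1.42 mM and Vmax = 3.49 nmol/s.
v = 3.49 × 0.967/(1.42 + 0.967) = 1.41 nmol/s.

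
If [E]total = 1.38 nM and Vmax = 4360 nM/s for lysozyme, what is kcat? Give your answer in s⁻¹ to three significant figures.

3160 s⁻¹

kcat = Vmax/[E]total = 4360 nM/s / 1.38 nM = 3160 s⁻¹.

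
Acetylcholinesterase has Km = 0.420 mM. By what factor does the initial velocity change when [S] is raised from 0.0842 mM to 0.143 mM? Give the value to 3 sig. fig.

The fractional saturations are [S]/(Km+[S]) = 0.0842/0.5042 = 0.1670 and 0.143/0.5630 = 0.2540.
v₂/v₁ is just their ratio: 0.2540/0.1670 = 1.52.

1.52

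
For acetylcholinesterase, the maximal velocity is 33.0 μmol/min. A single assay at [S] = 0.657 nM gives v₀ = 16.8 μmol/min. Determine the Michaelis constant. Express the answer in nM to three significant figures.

0.634 nM

From v = Vmax[S]/(Km+[S]), Km = [S](Vmax − v)/v.
Km = 0.657 × (33.0 − 16.8) / 16.8 = 10.64/16.8 = 0.634 nM.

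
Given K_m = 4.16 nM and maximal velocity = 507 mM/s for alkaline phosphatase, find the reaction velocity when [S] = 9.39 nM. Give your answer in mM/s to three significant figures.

v = Vmax·[S]/(Km + [S]) = 507 × 9.39 / (4.16 + 9.39)
  = 4761 / 13.55 = 351 mM/s.

351 mM/s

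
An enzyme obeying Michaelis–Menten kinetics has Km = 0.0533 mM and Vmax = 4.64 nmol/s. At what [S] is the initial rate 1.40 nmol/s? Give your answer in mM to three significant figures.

The required fractional saturation is v/Vmax = 1.40/4.64 = 0.3017.
Then [S]/(Km+[S]) = 0.3017 ⇒ [S] = 0.0533 × 0.3017/(1 − 0.3017) = 0.0230 mM.

0.0230 mM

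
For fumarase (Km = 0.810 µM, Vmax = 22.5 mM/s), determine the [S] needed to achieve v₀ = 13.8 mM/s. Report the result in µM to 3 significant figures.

1.28 µM

The required fractional saturation is v/Vmax = 13.8/22.5 = 0.6133.
Then [S]/(Km+[S]) = 0.6133 ⇒ [S] = 0.810 × 0.6133/(1 − 0.6133) = 1.28 µM.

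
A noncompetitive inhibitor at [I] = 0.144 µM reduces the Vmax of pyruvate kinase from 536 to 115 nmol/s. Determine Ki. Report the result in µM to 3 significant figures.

Noncompetitive: Vmax,app = Vmax/α with α = 1 + [I]/Ki.
α = Vmax/Vmax,app = 536/115 = 4.661.
Ki = [I]/(α − 1) = 0.144/3.661 = 0.0393 µM.

0.0393 µM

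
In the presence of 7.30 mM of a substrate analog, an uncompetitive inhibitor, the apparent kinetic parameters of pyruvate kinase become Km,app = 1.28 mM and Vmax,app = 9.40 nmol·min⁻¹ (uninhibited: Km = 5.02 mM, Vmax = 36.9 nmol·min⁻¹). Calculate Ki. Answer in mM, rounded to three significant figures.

Uncompetitive: Vmax,app = Vmax/α (and Km,app = Km/α) with α = 1 + [I]/Ki.
α = Vmax/Vmax,app = 36.9/9.40 = 3.926.
Since α = 1 + [I]/Ki, [I]/Ki = 3.926 − 1 = 2.926 and Ki = 7.30/2.926 = 2.50 mM.

2.50 mM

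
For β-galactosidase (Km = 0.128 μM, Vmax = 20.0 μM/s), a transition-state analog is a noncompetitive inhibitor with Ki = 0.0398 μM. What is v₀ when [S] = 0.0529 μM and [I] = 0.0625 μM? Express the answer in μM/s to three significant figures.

With α = 1 + [I]/Ki = 1 + 0.0625/0.0398 = 2.570, the noncompetitive rate law is v = (Vmax/α)·[S] / (Km + [S]).
v = (20.0/2.570)×0.0529 / (0.128 + 0.0529) = 0.4116/0.1809 = 2.28 μM/s.

2.28 μM/s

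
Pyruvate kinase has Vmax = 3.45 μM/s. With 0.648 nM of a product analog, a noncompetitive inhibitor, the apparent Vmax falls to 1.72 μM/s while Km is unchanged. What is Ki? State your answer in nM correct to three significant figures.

0.644 nM

Noncompetitive: Vmax,app = Vmax/α with α = 1 + [I]/Ki.
α = Vmax/Vmax,app = 3.45/1.72 = 2.006.
Since α = 1 + [I]/Ki, [I]/Ki = 2.006 − 1 = 1.006 and Ki = 0.648/1.006 = 0.644 nM.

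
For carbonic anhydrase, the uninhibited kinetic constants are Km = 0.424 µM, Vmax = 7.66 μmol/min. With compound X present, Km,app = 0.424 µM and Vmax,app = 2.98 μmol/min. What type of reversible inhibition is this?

Vmax decreases (7.66 → 2.98 μmol/min) while Km is unchanged — pure noncompetitive inhibition.

noncompetitive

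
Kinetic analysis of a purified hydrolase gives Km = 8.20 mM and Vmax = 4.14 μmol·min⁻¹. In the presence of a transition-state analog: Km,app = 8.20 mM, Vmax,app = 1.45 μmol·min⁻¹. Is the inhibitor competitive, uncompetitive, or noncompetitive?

Vmax decreases (4.14 → 1.45 μmol·min⁻¹) while Km is unchanged — pure noncompetitive inhibition.

noncompetitive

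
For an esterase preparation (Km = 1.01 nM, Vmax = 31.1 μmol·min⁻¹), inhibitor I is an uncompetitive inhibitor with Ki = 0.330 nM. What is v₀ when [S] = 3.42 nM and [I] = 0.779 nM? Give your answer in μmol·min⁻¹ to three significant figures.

With α = 1 + [I]/Ki = 1 + 0.779/0.330 = 3.361, the uncompetitive rate law is v = (Vmax/α)·[S] / (Km/α + [S]).
v = (31.1/3.361)×3.42 / (1.01/3.361 + 3.42) = 31.65/3.721 = 8.51 μmol·min⁻¹.

8.51 μmol·min⁻¹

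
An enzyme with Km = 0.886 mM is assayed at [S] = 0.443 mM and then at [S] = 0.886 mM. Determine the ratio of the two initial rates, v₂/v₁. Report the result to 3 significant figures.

The fractional saturations are [S]/(Km+[S]) = 0.443/1.329 = 0.3333 and 0.886/1.772 = 0.5000.
v₂/v₁ is just their ratio: 0.5000/0.3333 = 1.50.

1.50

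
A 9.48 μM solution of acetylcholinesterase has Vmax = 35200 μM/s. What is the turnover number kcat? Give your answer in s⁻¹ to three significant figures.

3710 s⁻¹

kcat = Vmax/[E]total = 35200 μM/s / 9.48 μM = 3710 s⁻¹.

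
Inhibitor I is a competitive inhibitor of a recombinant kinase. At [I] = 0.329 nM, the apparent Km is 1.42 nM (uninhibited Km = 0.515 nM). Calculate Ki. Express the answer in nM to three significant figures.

0.187 nM

Competitive: Km,app = α·Km with α = 1 + [I]/Ki.
α = Km,app/Km = 1.42/0.515 = 2.757.
Ki = [I]/(α − 1) = 0.329/1.757 = 0.187 nM.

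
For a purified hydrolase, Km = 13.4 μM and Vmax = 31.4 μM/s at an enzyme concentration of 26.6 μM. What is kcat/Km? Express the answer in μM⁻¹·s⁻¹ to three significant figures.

0.0881 μM⁻¹·s⁻¹

kcat = Vmax/[E]total = 31.4/26.6 = 1.18 s⁻¹.
kcat/Km = 1.18/13.4 = 0.0881 μM⁻¹·s⁻¹.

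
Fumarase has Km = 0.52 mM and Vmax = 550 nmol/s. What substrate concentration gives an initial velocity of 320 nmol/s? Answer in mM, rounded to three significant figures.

The required fractional saturation is v/Vmax = 320/550 = 0.5818.
Then [S]/(Km+[S]) = 0.5818 ⇒ [S] = 0.52 × 0.5818/(1 − 0.5818) = 0.723 mM.

0.723 mM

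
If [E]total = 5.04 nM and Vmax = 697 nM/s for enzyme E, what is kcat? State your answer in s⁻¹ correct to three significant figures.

kcat = Vmax/[E]total = 697 nM/s / 5.04 nM = 138 s⁻¹.

138 s⁻¹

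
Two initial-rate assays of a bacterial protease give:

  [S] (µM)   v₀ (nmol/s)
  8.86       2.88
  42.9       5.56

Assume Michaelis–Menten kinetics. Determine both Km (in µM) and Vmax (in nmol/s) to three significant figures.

In reciprocal form, 1/v = (Km/Vmax)·(1/[S]) + 1/Vmax. The two points give (1/[S], 1/v) = (0.1129, 0.3472) and (0.02331, 0.1799).
Slope = (0.3472 − 0.1799)/(0.1129 − 0.02331) = 1.869; intercept = 0.3472 − 1.869×0.1129 = 0.1363.
Vmax = 1/intercept = 7.34 nmol/s; Km = slope × Vmax = 1.869 × 7.34 = 13.7 µM.

Km = 13.7 µM; Vmax = 7.34 nmol/s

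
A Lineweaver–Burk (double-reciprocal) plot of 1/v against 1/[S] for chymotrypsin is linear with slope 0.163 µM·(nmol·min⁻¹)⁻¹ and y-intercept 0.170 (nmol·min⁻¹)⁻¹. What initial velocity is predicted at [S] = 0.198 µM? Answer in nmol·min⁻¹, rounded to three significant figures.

The y-intercept is 1/Vmax, so Vmax = 1/0.170 = 5.88 nmol·min⁻¹.
The slope is Km/Vmax, so Km = 0.163 × 5.88 = 0.959 µM.
Then v = 5.88 × 0.198/(0.959 + 0.198) = 1.01 nmol·min⁻¹.

1.01 nmol·min⁻¹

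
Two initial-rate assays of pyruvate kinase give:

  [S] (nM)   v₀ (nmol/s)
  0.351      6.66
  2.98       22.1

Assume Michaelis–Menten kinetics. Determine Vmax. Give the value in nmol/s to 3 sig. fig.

32.0 nmol/s

From v = Vmax[S]/(Km+[S]), each point gives Vmax = v(Km+[S])/[S].
Equating: 6.66(Km+0.351)/0.351 = 22.1(Km+2.98)/2.98.
18.97·Km + 6.66 = 7.416·Km + 22.1, so (18.97 − 7.416)·Km = 22.1 − 6.66.
Km = 15.44/11.56 = 1.34 nM; then Vmax = 6.66(1.34+0.351)/0.351 = 32.0 nmol/s.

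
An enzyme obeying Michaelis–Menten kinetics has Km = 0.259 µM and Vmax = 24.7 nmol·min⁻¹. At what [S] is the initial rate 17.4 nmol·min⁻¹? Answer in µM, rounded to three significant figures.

0.617 µM

The required fractional saturation is v/Vmax = 17.4/24.7 = 0.7045.
Then [S]/(Km+[S]) = 0.7045 ⇒ [S] = 0.259 × 0.7045/(1 − 0.7045) = 0.617 µM.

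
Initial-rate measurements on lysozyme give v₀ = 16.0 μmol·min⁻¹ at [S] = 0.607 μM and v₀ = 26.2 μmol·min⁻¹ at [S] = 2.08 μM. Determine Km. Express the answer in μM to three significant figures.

In reciprocal form, 1/v = (Km/Vmax)·(1/[S]) + 1/Vmax. The two points give (1/[S], 1/v) = (1.647, 0.06250) and (0.4808, 0.03817).
Slope = (0.06250 − 0.03817)/(1.647 − 0.4808) = 0.02086; intercept = 0.06250 − 0.02086×1.647 = 0.02814.
Vmax = 1/intercept = 35.5 μmol·min⁻¹; Km = slope × Vmax = 0.02086 × 35.5 = 0.741 μM.

0.741 μM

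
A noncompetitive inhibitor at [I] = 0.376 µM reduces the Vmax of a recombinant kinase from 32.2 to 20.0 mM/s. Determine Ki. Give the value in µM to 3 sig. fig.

Noncompetitive: Vmax,app = Vmax/α with α = 1 + [I]/Ki.
α = Vmax/Vmax,app = 32.2/20.0 = 1.610.
Ki = [I]/(α − 1) = 0.376/0.6100 = 0.616 µM.

0.616 µM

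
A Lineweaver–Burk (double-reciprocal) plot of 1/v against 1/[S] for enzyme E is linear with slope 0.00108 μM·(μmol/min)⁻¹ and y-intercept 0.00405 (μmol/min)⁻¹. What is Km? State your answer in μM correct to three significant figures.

y-intercept = 1/Vmax ⇒ Vmax = 247 μmol/min; slope = Km/Vmax ⇒ Km = slope × Vmax.
Km = 0.00108 × 247 = 0.267 μM.

0.267 μM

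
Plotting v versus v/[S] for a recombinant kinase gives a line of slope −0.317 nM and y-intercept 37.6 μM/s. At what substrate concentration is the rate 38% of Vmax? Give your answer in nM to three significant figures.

The Eadie–Hofstee slope gives Km = 0.317 nM (slope = −Km).
v/Vmax = [S]/(Km+[S]) = 0.38 ⇒ [S] = Km·0.38/(1−0.38) = 0.317 × 0.6129 = 0.194 nM.

0.194 nM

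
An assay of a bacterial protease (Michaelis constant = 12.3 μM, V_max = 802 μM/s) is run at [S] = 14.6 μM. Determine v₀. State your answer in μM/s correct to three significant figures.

435 μM/s

v = Vmax·[S]/(Km + [S]) = 802 × 14.6 / (12.3 + 14.6)
  = 11710 / 26.90 = 435 μM/s.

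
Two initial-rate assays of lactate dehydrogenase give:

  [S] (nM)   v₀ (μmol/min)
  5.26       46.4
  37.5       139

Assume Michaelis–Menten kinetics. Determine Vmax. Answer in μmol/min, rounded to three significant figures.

206 μmol/min

In reciprocal form, 1/v = (Km/Vmax)·(1/[S]) + 1/Vmax. The two points give (1/[S], 1/v) = (0.1901, 0.02155) and (0.02667, 0.007194).
Slope = (0.02155 − 0.007194)/(0.1901 − 0.02667) = 0.08784; intercept = 0.02155 − 0.08784×0.1901 = 0.004852.
Vmax = 1/intercept = 206 μmol/min; Km = slope × Vmax = 0.08784 × 206 = 18.1 nM.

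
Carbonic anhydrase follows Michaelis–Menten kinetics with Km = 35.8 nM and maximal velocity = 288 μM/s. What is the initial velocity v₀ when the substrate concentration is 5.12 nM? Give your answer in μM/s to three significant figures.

36.0 μM/s

[S]/(Km+[S]) = 5.12/40.92 = 0.1251, the fractional saturation.
v = 0.1251 × Vmax = 0.1251 × 288 = 36.0 μM/s.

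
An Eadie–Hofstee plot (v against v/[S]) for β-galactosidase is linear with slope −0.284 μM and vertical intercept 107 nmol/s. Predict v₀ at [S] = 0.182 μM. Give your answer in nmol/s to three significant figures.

In the Eadie–Hofstee form v = Vmax − Km·(v/[S]), the slope is −Km and the intercept is Vmax, so Km = 0.284 μM and Vmax = 107 nmol/s.
v = 107 × 0.182/(0.284 + 0.182) = 41.8 nmol/s.

41.8 nmol/s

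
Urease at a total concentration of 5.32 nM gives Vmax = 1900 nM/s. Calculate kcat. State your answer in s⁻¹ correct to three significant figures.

kcat = Vmax/[E]total = 1900 nM/s / 5.32 nM = 357 s⁻¹.

357 s⁻¹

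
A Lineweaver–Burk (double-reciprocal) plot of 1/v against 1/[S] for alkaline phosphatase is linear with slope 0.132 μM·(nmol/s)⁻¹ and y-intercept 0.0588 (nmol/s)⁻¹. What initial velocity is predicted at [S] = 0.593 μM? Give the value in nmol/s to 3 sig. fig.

The y-intercept is 1/Vmax, so Vmax = 1/0.0588 = 17.0 nmol/s.
The slope is Km/Vmax, so Km = 0.132 × 17.0 = 2.24 μM.
Then v = 17.0 × 0.593/(2.24 + 0.593) = 3.55 nmol/s.

3.55 nmol/s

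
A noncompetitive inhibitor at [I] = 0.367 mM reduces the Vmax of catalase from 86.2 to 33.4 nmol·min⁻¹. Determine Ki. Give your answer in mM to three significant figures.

0.232 mM

Noncompetitive: Vmax,app = Vmax/α with α = 1 + [I]/Ki.
α = Vmax/Vmax,app = 86.2/33.4 = 2.581.
Ki = [I]/(α − 1) = 0.367/1.581 = 0.232 mM.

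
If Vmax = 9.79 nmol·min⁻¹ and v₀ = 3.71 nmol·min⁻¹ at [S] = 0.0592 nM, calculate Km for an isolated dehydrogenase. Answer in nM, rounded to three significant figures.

From v = Vmax[S]/(Km+[S]), Km = [S](Vmax − v)/v.
Km = 0.0592 × (9.79 − 3.71) / 3.71 = 0.3599/3.71 = 0.0970 nM.

0.0970 nM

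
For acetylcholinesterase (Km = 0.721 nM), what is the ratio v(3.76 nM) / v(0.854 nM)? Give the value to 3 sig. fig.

1.55

The fractional saturations are [S]/(Km+[S]) = 0.854/1.575 = 0.5422 and 3.76/4.481 = 0.8391.
v₂/v₁ is just their ratio: 0.8391/0.5422 = 1.55.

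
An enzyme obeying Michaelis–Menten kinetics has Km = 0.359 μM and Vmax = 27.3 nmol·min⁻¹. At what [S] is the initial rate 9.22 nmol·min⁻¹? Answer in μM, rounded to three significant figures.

The required fractional saturation is v/Vmax = 9.22/27.3 = 0.3377.
Then [S]/(Km+[S]) = 0.3377 ⇒ [S] = 0.359 × 0.3377/(1 − 0.3377) = 0.183 μM.

0.183 μM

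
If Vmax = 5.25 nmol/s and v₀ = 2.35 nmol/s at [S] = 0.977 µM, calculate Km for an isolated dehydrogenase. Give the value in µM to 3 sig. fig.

From v = Vmax[S]/(Km+[S]), Km = [S](Vmax − v)/v.
Km = 0.977 × (5.25 − 2.35) / 2.35 = 2.833/2.35 = 1.21 µM.

1.21 µM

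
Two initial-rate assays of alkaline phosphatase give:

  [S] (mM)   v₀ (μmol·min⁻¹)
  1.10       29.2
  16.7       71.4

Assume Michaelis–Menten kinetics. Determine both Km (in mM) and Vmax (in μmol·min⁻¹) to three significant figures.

In reciprocal form, 1/v = (Km/Vmax)·(1/[S]) + 1/Vmax. The two points give (1/[S], 1/v) = (0.9091, 0.03425) and (0.05988, 0.01401).
Slope = (0.03425 − 0.01401)/(0.9091 − 0.05988) = 0.02384; intercept = 0.03425 − 0.02384×0.9091 = 0.01258.
Vmax = 1/intercept = 79.5 μmol·min⁻¹; Km = slope × Vmax = 0.02384 × 79.5 = 1.89 mM.

Km = 1.89 mM; Vmax = 79.5 μmol·min⁻¹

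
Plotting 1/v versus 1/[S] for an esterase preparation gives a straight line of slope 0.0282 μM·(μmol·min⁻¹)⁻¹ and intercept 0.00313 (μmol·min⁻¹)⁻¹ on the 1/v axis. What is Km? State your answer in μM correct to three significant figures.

y-intercept = 1/Vmax ⇒ Vmax = 319 μmol·min⁻¹; slope = Km/Vmax ⇒ Km = slope × Vmax.
Km = 0.0282 × 319 = 9.01 μM.

9.01 μM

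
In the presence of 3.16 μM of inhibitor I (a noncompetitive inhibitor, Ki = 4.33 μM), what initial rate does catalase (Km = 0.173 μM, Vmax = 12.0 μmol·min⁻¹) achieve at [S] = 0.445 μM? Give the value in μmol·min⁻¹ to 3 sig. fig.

α = 1 + [I]/Ki = 1 + 3.16/4.33 = 1.730.
For a noncompetitive inhibitor, Vmax is reduced to Vmax/α while Km is unchanged: Km,app = 0.173 μM, Vmax,app = 6.94 μmol·min⁻¹.
v = Vmax,app·[S]/(Km,app + [S]) = 6.94 × 0.445/(0.173 + 0.445) = 5.00 μmol·min⁻¹.

5.00 μmol·min⁻¹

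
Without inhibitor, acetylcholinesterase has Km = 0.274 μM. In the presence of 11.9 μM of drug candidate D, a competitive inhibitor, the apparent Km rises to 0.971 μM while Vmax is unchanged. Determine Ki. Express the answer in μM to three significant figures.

4.68 μM

Competitive: Km,app = α·Km with α = 1 + [I]/Ki.
α = Km,app/Km = 0.971/0.274 = 3.544.
Since α = 1 + [I]/Ki, [I]/Ki = 3.544 − 1 = 2.544 and Ki = 11.9/2.544 = 4.68 μM.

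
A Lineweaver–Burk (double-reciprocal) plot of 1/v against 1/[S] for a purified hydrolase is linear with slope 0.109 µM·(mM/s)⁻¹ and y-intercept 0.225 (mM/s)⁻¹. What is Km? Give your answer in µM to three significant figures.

y-intercept = 1/Vmax ⇒ Vmax = 4.44 mM/s; slope = Km/Vmax ⇒ Km = slope × Vmax.
Km = 0.109 × 4.44 = 0.484 µM.

0.484 µM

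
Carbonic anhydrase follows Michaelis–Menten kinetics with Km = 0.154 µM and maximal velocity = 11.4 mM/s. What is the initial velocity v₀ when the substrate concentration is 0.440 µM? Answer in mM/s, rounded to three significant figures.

8.44 mM/s

v = Vmax·[S]/(Km + [S]) = 11.4 × 0.440 / (0.154 + 0.440)
  = 5.016 / 0.5940 = 8.44 mM/s.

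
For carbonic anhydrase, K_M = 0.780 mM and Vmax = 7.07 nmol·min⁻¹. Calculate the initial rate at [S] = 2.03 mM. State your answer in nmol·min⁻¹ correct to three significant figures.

5.11 nmol·min⁻¹

v = Vmax·[S]/(Km + [S]) = 7.07 × 2.03 / (0.780 + 2.03)
  = 14.35 / 2.810 = 5.11 nmol·min⁻¹.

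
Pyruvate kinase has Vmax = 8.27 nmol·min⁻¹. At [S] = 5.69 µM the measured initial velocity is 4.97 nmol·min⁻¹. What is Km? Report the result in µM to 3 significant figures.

3.78 µM

v/Vmax = 4.97/8.27 = 0.6010 = [S]/(Km+[S]).
So Km + [S] = [S]/0.6010 = 9.468 µM, giving Km = 9.468 − 5.69 = 3.78 µM.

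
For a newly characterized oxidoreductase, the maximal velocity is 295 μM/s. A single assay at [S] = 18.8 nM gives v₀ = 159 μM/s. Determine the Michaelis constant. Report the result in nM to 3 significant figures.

16.1 nM

v/Vmax = 159/295 = 0.5390 = [S]/(Km+[S]).
So Km + [S] = [S]/0.5390 = 34.88 nM, giving Km = 34.88 − 18.8 = 16.1 nM.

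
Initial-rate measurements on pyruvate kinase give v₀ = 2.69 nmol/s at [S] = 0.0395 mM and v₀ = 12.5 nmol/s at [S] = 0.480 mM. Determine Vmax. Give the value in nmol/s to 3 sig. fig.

18.6 nmol/s

In reciprocal form, 1/v = (Km/Vmax)·(1/[S]) + 1/Vmax. The two points give (1/[S], 1/v) = (25.32, 0.3717) and (2.083, 0.08000).
Slope = (0.3717 − 0.08000)/(25.32 − 2.083) = 0.01256; intercept = 0.3717 − 0.01256×25.32 = 0.05384.
Vmax = 1/intercept = 18.6 nmol/s; Km = slope × Vmax = 0.01256 × 18.6 = 0.233 mM.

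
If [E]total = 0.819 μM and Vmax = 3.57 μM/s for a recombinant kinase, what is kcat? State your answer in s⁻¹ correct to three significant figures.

4.36 s⁻¹

kcat = Vmax/[E]total = 3.57 μM/s / 0.819 μM = 4.36 s⁻¹.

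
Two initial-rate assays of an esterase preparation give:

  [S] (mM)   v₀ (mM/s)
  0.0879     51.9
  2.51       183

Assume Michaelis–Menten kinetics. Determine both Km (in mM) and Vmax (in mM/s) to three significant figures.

In reciprocal form, 1/v = (Km/Vmax)·(1/[S]) + 1/Vmax. The two points give (1/[S], 1/v) = (11.38, 0.01927) and (0.3984, 0.005464).
Slope = (0.01927 − 0.005464)/(11.38 − 0.3984) = 0.001257; intercept = 0.01927 − 0.001257×11.38 = 0.004964.
Vmax = 1/intercept = 201 mM/s; Km = slope × Vmax = 0.001257 × 201 = 0.253 mM.

Km = 0.253 mM; Vmax = 201 mM/s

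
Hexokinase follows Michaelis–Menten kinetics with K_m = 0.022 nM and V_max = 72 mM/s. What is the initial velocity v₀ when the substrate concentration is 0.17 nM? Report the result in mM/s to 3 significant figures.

[S]/(Km+[S]) = 0.17/0.1920 = 0.8854, the fractional saturation.
v = 0.8854 × Vmax = 0.8854 × 72 = 63.8 mM/s.

63.8 mM/s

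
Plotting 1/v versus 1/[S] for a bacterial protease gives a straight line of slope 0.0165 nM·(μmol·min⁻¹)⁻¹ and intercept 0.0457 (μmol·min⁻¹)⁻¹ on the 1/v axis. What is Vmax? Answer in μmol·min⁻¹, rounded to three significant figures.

21.9 μmol·min⁻¹

The y-intercept of a Lineweaver–Burk plot equals 1/Vmax, so Vmax = 1/0.0457 = 21.9 μmol·min⁻¹.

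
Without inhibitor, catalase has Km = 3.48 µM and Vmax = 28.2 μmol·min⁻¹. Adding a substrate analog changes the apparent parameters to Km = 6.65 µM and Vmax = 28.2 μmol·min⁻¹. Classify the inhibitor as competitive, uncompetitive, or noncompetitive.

competitive

Km increases (3.48 → 6.65 µM) while Vmax is unchanged — the hallmark of competitive inhibition.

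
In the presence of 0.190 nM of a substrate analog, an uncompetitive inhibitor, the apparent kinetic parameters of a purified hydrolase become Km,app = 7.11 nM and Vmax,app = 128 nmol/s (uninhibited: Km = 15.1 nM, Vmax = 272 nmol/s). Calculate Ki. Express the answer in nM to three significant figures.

0.169 nM

Uncompetitive: Vmax,app = Vmax/α (and Km,app = Km/α) with α = 1 + [I]/Ki.
α = Vmax/Vmax,app = 272/128 = 2.125.
Since α = 1 + [I]/Ki, [I]/Ki = 2.125 − 1 = 1.125 and Ki = 0.190/1.125 = 0.169 nM.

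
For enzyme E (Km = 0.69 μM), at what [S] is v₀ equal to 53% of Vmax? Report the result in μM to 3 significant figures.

0.778 μM

v/Vmax = [S]/(Km+[S]) = 0.53, so [S] = Km·0.53/(1 − 0.53) = 0.69 × 1.128.
[S] = 0.778 μM.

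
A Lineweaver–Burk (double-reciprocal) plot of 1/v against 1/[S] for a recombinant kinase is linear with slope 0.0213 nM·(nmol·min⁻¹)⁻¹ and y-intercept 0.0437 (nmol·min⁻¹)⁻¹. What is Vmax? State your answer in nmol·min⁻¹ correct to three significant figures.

The y-intercept of a Lineweaver–Burk plot equals 1/Vmax, so Vmax = 1/0.0437 = 22.9 nmol·min⁻¹.

22.9 nmol·min⁻¹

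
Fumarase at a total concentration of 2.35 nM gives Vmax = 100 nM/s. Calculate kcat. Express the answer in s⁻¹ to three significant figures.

42.6 s⁻¹

kcat = Vmax/[E]total = 100 nM/s / 2.35 nM = 42.6 s⁻¹.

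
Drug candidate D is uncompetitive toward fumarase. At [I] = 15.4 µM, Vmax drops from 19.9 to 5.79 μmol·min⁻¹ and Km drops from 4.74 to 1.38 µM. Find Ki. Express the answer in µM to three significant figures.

6.32 µM

Uncompetitive: Vmax,app = Vmax/α (and Km,app = Km/α) with α = 1 + [I]/Ki.
α = Vmax/Vmax,app = 19.9/5.79 = 3.437.
Since α = 1 + [I]/Ki, [I]/Ki = 3.437 − 1 = 2.437 and Ki = 15.4/2.437 = 6.32 µM.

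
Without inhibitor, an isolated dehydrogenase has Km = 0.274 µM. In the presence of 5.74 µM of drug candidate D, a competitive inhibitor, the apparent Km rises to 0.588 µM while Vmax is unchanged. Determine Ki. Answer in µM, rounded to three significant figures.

5.01 µM

Competitive: Km,app = α·Km with α = 1 + [I]/Ki.
α = Km,app/Km = 0.588/0.274 = 2.146.
Since α = 1 + [I]/Ki, [I]/Ki = 2.146 − 1 = 1.146 and Ki = 5.74/1.146 = 5.01 µM.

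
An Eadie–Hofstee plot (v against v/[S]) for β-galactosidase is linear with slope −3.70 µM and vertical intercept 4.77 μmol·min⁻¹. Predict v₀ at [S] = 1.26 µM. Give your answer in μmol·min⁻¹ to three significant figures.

1.21 μmol·min⁻¹

In the Eadie–Hofstee form v = Vmax − Km·(v/[S]), the slope is −Km and the intercept is Vmax, so Km = 3.70 µM and Vmax = 4.77 μmol·min⁻¹.
v = 4.77 × 1.26/(3.70 + 1.26) = 1.21 μmol·min⁻¹.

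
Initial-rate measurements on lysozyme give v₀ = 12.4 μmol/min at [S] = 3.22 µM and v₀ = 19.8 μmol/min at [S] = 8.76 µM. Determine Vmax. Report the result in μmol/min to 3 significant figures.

30.3 μmol/min

In reciprocal form, 1/v = (Km/Vmax)·(1/[S]) + 1/Vmax. The two points give (1/[S], 1/v) = (0.3106, 0.08065) and (0.1142, 0.05051).
Slope = (0.08065 − 0.05051)/(0.3106 − 0.1142) = 0.1535; intercept = 0.08065 − 0.1535×0.3106 = 0.03299.
Vmax = 1/intercept = 30.3 μmol/min; Km = slope × Vmax = 0.1535 × 30.3 = 4.65 µM.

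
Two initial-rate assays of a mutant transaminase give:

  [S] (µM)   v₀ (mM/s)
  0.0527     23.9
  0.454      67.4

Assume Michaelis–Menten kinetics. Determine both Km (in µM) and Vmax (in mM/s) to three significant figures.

Km = 0.143 µM; Vmax = 88.6 mM/s

From v = Vmax[S]/(Km+[S]), each point gives Vmax = v(Km+[S])/[S].
Equating: 23.9(Km+0.0527)/0.0527 = 67.4(Km+0.454)/0.454.
453.5·Km + 23.9 = 148.5·Km + 67.4, so (453.5 − 148.5)·Km = 67.4 − 23.9.
Km = 43.50/305.1 = 0.143 µM; then Vmax = 23.9(0.143+0.0527)/0.0527 = 88.6 mM/s.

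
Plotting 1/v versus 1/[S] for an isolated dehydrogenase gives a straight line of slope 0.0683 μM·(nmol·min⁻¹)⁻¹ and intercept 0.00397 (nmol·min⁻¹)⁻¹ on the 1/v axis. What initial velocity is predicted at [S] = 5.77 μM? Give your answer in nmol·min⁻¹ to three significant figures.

The y-intercept is 1/Vmax, so Vmax = 1/0.00397 = 252 nmol·min⁻¹.
The slope is Km/Vmax, so Km = 0.0683 × 252 = 17.2 μM.
Then v = 252 × 5.77/(17.2 + 5.77) = 63.3 nmol·min⁻¹.

63.3 nmol·min⁻¹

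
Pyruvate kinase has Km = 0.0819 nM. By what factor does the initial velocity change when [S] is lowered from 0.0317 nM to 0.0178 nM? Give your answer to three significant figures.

0.640

The fractional saturations are [S]/(Km+[S]) = 0.0317/0.1136 = 0.2790 and 0.0178/0.09970 = 0.1785.
v₂/v₁ is just their ratio: 0.1785/0.2790 = 0.640.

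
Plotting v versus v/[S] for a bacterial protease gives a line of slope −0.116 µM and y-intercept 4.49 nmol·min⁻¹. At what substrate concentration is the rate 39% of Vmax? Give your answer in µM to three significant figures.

0.0742 µM

The Eadie–Hofstee slope gives Km = 0.116 µM (slope = −Km).
v/Vmax = [S]/(Km+[S]) = 0.39 ⇒ [S] = Km·0.39/(1−0.39) = 0.116 × 0.6393 = 0.0742 µM.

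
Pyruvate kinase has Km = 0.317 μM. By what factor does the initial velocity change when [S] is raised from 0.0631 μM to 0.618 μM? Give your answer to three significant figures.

3.98

The fractional saturations are [S]/(Km+[S]) = 0.0631/0.3801 = 0.1660 and 0.618/0.9350 = 0.6610.
v₂/v₁ is just their ratio: 0.6610/0.1660 = 3.98.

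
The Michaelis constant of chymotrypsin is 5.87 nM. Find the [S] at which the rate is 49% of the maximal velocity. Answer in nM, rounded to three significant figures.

v/Vmax = [S]/(Km+[S]) = 0.49, so [S] = Km·0.49/(1 − 0.49) = 5.87 × 0.9608.
[S] = 5.64 nM.

5.64 nM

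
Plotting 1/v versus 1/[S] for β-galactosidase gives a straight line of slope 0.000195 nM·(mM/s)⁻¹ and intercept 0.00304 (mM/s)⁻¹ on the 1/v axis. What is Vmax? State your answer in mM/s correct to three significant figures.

329 mM/s

The y-intercept of a Lineweaver–Burk plot equals 1/Vmax, so Vmax = 1/0.00304 = 329 mM/s.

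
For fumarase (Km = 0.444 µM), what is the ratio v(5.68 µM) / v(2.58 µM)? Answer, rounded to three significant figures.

The fractional saturations are [S]/(Km+[S]) = 2.58/3.024 = 0.8532 and 5.68/6.124 = 0.9275.
v₂/v₁ is just their ratio: 0.9275/0.8532 = 1.09.

1.09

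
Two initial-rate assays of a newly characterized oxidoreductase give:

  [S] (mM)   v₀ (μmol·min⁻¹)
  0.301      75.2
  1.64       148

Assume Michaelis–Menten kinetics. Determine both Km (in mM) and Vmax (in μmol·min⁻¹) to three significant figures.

In reciprocal form, 1/v = (Km/Vmax)·(1/[S]) + 1/Vmax. The two points give (1/[S], 1/v) = (3.322, 0.01330) and (0.6098, 0.006757).
Slope = (0.01330 − 0.006757)/(3.322 − 0.6098) = 0.002411; intercept = 0.01330 − 0.002411×3.322 = 0.005286.
Vmax = 1/intercept = 189 μmol·min⁻¹; Km = slope × Vmax = 0.002411 × 189 = 0.456 mM.

Km = 0.456 mM; Vmax = 189 μmol·min⁻¹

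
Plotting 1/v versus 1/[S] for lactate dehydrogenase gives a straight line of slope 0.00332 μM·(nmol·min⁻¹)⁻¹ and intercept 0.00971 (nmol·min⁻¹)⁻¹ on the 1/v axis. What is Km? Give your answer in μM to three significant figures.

0.342 μM

y-intercept = 1/Vmax ⇒ Vmax = 103 nmol·min⁻¹; slope = Km/Vmax ⇒ Km = slope × Vmax.
Km = 0.00332 × 103 = 0.342 μM.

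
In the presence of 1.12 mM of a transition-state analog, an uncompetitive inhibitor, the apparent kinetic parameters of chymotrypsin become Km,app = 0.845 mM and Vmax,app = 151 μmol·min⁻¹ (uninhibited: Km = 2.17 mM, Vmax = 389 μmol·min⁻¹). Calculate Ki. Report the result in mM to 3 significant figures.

0.711 mM

Uncompetitive: Vmax,app = Vmax/α (and Km,app = Km/α) with α = 1 + [I]/Ki.
α = Vmax/Vmax,app = 389/151 = 2.576.
Since α = 1 + [I]/Ki, [I]/Ki = 2.576 − 1 = 1.576 and Ki = 1.12/1.576 = 0.711 mM.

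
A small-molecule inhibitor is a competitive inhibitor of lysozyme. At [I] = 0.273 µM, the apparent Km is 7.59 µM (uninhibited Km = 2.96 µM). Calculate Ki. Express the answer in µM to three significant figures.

0.175 µM

Competitive: Km,app = α·Km with α = 1 + [I]/Ki.
α = Km,app/Km = 7.59/2.96 = 2.564.
Ki = [I]/(α − 1) = 0.273/1.564 = 0.175 µM.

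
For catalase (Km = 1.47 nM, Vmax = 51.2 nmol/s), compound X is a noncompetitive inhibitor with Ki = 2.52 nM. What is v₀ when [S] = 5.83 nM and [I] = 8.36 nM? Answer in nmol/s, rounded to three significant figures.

α = 1 + [I]/Ki = 1 + 8.36/2.52 = 4.317.
For a noncompetitive inhibitor, Vmax is reduced to Vmax/α while Km is unchanged: Km,app = 1.47 nM, Vmax,app = 11.9 nmol/s.
v = Vmax,app·[S]/(Km,app + [S]) = 11.9 × 5.83/(1.47 + 5.83) = 9.47 nmol/s.

9.47 nmol/s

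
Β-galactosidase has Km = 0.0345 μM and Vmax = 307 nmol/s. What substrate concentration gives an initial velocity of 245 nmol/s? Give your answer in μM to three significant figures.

Rearranging v = Vmax[S]/(Km+[S]) gives [S] = Km·v/(Vmax − v).
[S] = 0.0345 × 245 / (307 − 245) = 8.452/62.00 = 0.136 μM.

0.136 μM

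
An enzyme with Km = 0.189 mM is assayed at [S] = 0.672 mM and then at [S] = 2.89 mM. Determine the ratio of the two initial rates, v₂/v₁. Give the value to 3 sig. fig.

1.20

The fractional saturations are [S]/(Km+[S]) = 0.672/0.8610 = 0.7805 and 2.89/3.079 = 0.9386.
v₂/v₁ is just their ratio: 0.9386/0.7805 = 1.20.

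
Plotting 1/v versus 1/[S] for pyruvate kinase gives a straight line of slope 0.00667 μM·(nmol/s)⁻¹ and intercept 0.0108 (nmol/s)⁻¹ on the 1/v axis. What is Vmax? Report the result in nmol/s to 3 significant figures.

92.6 nmol/s

The y-intercept of a Lineweaver–Burk plot equals 1/Vmax, so Vmax = 1/0.0108 = 92.6 nmol/s.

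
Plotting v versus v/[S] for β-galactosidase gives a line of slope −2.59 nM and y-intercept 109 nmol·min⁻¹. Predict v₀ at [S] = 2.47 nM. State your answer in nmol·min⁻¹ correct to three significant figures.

In the Eadie–Hofstee form v = Vmax − Km·(v/[S]), the slope is −Km and the intercept is Vmax, so Km = 2.59 nM and Vmax = 109 nmol·min⁻¹.
v = 109 × 2.47/(2.59 + 2.47) = 53.2 nmol·min⁻¹.

53.2 nmol·min⁻¹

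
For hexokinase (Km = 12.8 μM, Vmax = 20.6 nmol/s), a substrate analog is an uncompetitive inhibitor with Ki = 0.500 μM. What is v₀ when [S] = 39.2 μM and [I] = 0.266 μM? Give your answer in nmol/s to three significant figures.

11.1 nmol/s

With α = 1 + [I]/Ki = 1 + 0.266/0.500 = 1.532, the uncompetitive rate law is v = (Vmax/α)·[S] / (Km/α + [S]).
v = (20.6/1.532)×39.2 / (12.8/1.532 + 39.2) = 527.1/47.56 = 11.1 nmol/s.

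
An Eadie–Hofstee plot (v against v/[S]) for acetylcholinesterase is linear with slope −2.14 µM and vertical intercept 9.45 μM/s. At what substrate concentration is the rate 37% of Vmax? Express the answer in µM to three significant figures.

1.26 µM

The Eadie–Hofstee slope gives Km = 2.14 µM (slope = −Km).
v/Vmax = [S]/(Km+[S]) = 0.37 ⇒ [S] = Km·0.37/(1−0.37) = 2.14 × 0.5873 = 1.26 µM.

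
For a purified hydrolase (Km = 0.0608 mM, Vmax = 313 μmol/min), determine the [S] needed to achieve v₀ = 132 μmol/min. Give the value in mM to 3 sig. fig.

Rearranging v = Vmax[S]/(Km+[S]) gives [S] = Km·v/(Vmax − v).
[S] = 0.0608 × 132 / (313 − 132) = 8.026/181.0 = 0.0443 mM.

0.0443 mM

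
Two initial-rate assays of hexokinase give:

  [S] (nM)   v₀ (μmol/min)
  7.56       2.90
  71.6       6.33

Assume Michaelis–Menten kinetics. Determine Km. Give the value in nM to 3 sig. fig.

From v = Vmax[S]/(Km+[S]), each point gives Vmax = v(Km+[S])/[S].
Equating: 2.90(Km+7.56)/7.56 = 6.33(Km+71.6)/71.6.
0.3836·Km + 2.90 = 0.08841·Km + 6.33, so (0.3836 − 0.08841)·Km = 6.33 − 2.90.
Km = 3.430/0.2952 = 11.6 nM; then Vmax = 2.90(11.6+7.56)/7.56 = 7.36 μmol/min.

11.6 nM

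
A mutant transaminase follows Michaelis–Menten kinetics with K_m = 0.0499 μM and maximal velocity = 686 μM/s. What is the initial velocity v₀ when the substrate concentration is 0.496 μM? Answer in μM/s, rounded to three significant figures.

623 μM/s

[S]/(Km+[S]) = 0.496/0.5459 = 0.9086, the fractional saturation.
v = 0.9086 × Vmax = 0.9086 × 686 = 623 μM/s.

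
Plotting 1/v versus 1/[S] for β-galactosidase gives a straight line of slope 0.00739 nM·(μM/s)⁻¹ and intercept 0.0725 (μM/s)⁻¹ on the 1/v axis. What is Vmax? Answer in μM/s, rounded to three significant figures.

13.8 μM/s

The y-intercept of a Lineweaver–Burk plot equals 1/Vmax, so Vmax = 1/0.0725 = 13.8 μM/s.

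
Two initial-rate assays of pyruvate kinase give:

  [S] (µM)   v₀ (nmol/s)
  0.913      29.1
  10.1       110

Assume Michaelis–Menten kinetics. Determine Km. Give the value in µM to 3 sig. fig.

3.86 µM

In reciprocal form, 1/v = (Km/Vmax)·(1/[S]) + 1/Vmax. The two points give (1/[S], 1/v) = (1.095, 0.03436) and (0.09901, 0.009091).
Slope = (0.03436 − 0.009091)/(1.095 − 0.09901) = 0.02537; intercept = 0.03436 − 0.02537×1.095 = 0.006579.
Vmax = 1/intercept = 152 nmol/s; Km = slope × Vmax = 0.02537 × 152 = 3.86 µM.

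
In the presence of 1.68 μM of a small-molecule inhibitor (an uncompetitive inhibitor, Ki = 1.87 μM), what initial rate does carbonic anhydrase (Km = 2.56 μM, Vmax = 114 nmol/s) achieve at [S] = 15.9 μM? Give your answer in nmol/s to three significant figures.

With α = 1 + [I]/Ki = 1 + 1.68/1.87 = 1.898, the uncompetitive rate law is v = (Vmax/α)·[S] / (Km/α + [S]).
v = (114/1.898)×15.9 / (2.56/1.898 + 15.9) = 954.8/17.25 = 55.4 nmol/s.

55.4 nmol/s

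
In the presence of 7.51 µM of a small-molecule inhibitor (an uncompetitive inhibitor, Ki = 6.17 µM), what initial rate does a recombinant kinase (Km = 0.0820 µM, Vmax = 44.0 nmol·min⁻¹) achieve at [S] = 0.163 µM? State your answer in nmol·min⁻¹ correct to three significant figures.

16.2 nmol·min⁻¹

With α = 1 + [I]/Ki = 1 + 7.51/6.17 = 2.217, the uncompetitive rate law is v = (Vmax/α)·[S] / (Km/α + [S]).
v = (44.0/2.217)×0.163 / (0.0820/2.217 + 0.163) = 3.235/0.2000 = 16.2 nmol·min⁻¹.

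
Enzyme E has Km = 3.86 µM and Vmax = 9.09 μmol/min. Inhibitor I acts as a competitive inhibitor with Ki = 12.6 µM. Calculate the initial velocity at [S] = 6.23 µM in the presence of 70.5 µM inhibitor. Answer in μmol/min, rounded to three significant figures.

With α = 1 + [I]/Ki = 1 + 70.5/12.6 = 6.595, the competitive rate law is v = Vmax[S] / (αKm + [S]).
v = 9.09×6.23 / (6.595×3.86 + 6.23) = 56.63/31.69 = 1.79 μmol/min.

1.79 μmol/min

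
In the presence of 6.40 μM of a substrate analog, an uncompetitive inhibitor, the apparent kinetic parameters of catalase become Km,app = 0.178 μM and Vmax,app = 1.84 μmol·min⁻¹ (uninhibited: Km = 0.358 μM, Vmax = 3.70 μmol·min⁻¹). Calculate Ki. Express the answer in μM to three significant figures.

6.33 μM

Uncompetitive: Vmax,app = Vmax/α (and Km,app = Km/α) with α = 1 + [I]/Ki.
α = Vmax/Vmax,app = 3.70/1.84 = 2.011.
Ki = [I]/(α − 1) = 6.40/1.011 = 6.33 μM.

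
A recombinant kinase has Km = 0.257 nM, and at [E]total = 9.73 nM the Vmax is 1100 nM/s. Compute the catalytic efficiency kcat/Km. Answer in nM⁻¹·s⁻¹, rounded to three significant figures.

kcat = Vmax/[E]total = 1100/9.73 = 113 s⁻¹.
kcat/Km = 113/0.257 = 440 nM⁻¹·s⁻¹.

440 nM⁻¹·s⁻¹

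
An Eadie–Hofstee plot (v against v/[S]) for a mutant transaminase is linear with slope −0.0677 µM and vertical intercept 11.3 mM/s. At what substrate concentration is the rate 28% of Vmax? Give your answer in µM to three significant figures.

The Eadie–Hofstee slope gives Km = 0.0677 µM (slope = −Km).
v/Vmax = [S]/(Km+[S]) = 0.28 ⇒ [S] = Km·0.28/(1−0.28) = 0.0677 × 0.3889 = 0.0263 µM.

0.0263 µM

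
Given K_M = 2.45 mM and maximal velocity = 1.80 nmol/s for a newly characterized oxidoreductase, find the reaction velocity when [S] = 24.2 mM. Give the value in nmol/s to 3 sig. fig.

[S]/(Km+[S]) = 24.2/26.65 = 0.9081, the fractional saturation.
v = 0.9081 × Vmax = 0.9081 × 1.80 = 1.63 nmol/s.

1.63 nmol/s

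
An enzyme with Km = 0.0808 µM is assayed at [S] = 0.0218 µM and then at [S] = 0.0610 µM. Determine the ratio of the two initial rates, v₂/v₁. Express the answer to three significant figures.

The fractional saturations are [S]/(Km+[S]) = 0.0218/0.1026 = 0.2125 and 0.0610/0.1418 = 0.4302.
v₂/v₁ is just their ratio: 0.4302/0.2125 = 2.02.

2.02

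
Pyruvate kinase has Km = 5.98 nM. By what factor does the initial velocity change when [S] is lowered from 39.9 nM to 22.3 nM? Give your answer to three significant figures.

0.907

Since Vmax cancels, v₂/v₁ = [S]₂(Km+[S]₁) / [S]₁(Km+[S]₂).
= 22.3×(5.98+39.9) / (39.9×(5.98+22.3)) = 1023/1128 = 0.907.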